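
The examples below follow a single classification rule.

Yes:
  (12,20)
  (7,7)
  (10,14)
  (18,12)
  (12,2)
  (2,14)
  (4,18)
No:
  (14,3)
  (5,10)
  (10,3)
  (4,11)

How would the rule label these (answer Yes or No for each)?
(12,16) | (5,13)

One predicate separates the groups cleanly: sum is even.
(12,16) — 12+16 = 28, hence Yes. (5,13) — 5+13 = 18, hence Yes.

Yes, Yes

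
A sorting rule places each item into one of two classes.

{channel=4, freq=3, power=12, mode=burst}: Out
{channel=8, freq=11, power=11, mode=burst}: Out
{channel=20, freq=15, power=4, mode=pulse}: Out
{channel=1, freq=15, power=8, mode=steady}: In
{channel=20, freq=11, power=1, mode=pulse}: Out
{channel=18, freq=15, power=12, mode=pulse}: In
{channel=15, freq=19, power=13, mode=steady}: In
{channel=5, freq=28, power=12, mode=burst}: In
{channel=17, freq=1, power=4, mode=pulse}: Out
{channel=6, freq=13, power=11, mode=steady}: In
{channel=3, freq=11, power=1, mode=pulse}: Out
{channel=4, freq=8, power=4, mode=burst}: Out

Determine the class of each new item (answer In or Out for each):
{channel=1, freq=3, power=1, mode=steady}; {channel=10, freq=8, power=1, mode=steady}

One predicate separates the groups cleanly: power ≥ 8 AND freq ≥ 13.
{channel=1, freq=3, power=1, mode=steady} → power = 1, freq = 3 → Out. {channel=10, freq=8, power=1, mode=steady} → power = 1, freq = 8 → Out.

Out, Out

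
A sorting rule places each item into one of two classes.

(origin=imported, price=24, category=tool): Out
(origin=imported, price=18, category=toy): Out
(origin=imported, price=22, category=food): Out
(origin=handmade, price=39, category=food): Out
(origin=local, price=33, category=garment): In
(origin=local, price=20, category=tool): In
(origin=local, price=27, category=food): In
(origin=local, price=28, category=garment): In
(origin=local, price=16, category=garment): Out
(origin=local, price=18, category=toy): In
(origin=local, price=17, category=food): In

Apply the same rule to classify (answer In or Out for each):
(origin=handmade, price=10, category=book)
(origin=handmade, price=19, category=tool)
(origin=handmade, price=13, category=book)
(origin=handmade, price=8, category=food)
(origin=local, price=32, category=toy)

The rule appears to be: origin is local AND price ≥ 17.
Out: (origin=handmade, price=10, category=book), since origin is handmade, price = 10.
Out: (origin=handmade, price=19, category=tool), since origin is handmade, price = 19.
Out: (origin=handmade, price=13, category=book), since origin is handmade, price = 13.
Out: (origin=handmade, price=8, category=food), since origin is handmade, price = 8.
In: (origin=local, price=32, category=toy), since origin is local, price = 32.

Out, Out, Out, Out, In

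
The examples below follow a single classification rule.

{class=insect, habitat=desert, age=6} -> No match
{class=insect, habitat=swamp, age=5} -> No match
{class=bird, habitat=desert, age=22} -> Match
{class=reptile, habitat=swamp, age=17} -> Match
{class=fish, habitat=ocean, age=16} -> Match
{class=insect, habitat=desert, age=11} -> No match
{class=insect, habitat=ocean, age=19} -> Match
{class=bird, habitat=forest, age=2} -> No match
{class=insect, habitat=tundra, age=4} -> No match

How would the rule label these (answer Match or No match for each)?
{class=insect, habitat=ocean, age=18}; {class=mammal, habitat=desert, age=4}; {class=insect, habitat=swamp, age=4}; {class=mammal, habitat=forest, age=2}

Match, No match, No match, No match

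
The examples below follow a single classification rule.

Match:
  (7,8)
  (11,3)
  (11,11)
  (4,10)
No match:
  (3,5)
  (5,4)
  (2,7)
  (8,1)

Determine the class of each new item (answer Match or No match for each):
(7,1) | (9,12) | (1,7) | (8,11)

All 'Match' examples share one property — sum ≥ 14 — and every 'No match' example lacks it.
No match: (7,1), since 7+1 = 8. Match: (9,12), since 9+12 = 21. No match: (1,7), since 1+7 = 8. Match: (8,11), since 8+11 = 19.

No match, Match, No match, Match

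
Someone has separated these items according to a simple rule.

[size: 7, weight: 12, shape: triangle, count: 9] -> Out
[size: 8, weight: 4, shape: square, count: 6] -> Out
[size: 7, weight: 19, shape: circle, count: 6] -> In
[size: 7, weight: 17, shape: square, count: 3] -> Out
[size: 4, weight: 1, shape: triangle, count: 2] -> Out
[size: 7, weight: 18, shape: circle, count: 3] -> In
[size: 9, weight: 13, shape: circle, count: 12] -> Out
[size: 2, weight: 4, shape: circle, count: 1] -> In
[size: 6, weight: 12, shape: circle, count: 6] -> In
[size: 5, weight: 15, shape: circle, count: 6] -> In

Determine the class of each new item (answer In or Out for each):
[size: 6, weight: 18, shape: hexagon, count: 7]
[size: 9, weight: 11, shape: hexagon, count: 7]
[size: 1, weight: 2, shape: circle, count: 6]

Every 'In' example satisfies: shape is circle AND size ≤ 7. None of the 'Out' examples do.
[size: 6, weight: 18, shape: hexagon, count: 7]: shape is hexagon, size = 6 — lacks this property, so Out.
[size: 9, weight: 11, shape: hexagon, count: 7]: shape is hexagon, size = 9 — lacks this property, so Out.
[size: 1, weight: 2, shape: circle, count: 6]: shape is circle, size = 1 — meets the rule, so In.

Out, Out, In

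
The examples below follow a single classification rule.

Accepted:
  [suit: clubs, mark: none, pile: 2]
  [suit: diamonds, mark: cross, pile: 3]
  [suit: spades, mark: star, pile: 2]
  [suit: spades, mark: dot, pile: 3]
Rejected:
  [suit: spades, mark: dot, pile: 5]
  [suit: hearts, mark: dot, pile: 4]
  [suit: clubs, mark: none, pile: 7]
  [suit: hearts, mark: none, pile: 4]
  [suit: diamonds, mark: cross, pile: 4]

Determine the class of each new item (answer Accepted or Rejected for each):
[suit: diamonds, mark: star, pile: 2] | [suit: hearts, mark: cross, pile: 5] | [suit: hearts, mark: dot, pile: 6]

Accepted, Rejected, Rejected

Every 'Accepted' example satisfies: pile ≤ 3. None of the 'Rejected' examples do.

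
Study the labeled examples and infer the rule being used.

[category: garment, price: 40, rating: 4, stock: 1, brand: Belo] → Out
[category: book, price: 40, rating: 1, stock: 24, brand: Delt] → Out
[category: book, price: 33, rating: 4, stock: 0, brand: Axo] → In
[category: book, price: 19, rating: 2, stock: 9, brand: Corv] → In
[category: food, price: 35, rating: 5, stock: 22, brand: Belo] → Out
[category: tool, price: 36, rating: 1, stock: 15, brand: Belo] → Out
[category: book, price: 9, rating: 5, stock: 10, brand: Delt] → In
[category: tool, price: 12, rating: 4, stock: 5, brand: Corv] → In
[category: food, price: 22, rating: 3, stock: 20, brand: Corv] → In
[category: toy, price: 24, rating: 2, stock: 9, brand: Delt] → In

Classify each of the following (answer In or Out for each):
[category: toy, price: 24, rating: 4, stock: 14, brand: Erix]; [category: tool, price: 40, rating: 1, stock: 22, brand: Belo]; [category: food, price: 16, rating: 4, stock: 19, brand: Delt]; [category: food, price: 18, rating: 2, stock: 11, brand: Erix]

The common property of the 'In' items is: price ≤ 33. No 'Out' item has it.
[category: toy, price: 24, rating: 4, stock: 14, brand: Erix]: price = 24, fits → In.
[category: tool, price: 40, rating: 1, stock: 22, brand: Belo]: price = 40, fails the rule → Out.
[category: food, price: 16, rating: 4, stock: 19, brand: Delt]: price = 16, fits → In.
[category: food, price: 18, rating: 2, stock: 11, brand: Erix]: price = 18, fits → In.

In, Out, In, In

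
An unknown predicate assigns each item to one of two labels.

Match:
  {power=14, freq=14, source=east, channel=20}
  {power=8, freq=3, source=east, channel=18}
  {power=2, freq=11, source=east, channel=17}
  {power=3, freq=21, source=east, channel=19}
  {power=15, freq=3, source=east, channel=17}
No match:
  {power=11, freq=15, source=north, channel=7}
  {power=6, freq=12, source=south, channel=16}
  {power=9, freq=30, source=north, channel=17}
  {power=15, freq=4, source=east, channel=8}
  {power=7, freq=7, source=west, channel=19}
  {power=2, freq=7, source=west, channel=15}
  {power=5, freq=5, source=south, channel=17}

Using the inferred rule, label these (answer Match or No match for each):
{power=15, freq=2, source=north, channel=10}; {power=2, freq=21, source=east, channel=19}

No match, Match

The classifier is using: source is east AND channel ≥ 15.
{power=15, freq=2, source=north, channel=10} — source is north, channel = 10, hence No match.
{power=2, freq=21, source=east, channel=19} — source is east, channel = 19, hence Match.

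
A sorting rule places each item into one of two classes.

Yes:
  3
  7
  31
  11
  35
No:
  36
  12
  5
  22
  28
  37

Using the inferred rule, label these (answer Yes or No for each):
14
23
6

No, Yes, No

'Yes' ⟺ ≡ 3 (mod 4).
14: 14 mod 4 = 2 — doesn't qualify, so No. 23: 23 mod 4 = 3 — qualifies, so Yes. 6: 6 mod 4 = 2 — doesn't qualify, so No.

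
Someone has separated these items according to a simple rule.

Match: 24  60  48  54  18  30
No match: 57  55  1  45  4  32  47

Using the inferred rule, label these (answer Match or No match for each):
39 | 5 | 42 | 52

Every 'Match' example satisfies: multiple of 6. None of the 'No match' examples do.

No match, No match, Match, No match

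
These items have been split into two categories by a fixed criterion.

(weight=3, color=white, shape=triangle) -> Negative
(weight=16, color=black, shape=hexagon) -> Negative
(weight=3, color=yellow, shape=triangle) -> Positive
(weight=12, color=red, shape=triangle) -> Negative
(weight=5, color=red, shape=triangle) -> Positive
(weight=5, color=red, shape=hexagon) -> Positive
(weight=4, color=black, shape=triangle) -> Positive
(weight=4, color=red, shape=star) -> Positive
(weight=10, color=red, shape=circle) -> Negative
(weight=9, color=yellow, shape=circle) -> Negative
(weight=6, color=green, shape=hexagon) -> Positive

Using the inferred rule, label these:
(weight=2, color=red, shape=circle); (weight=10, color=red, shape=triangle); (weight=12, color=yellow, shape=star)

The simplest hypothesis consistent with all the labels is: color is not white AND weight ≤ 6.
(weight=2, color=red, shape=circle) → color is red, weight = 2 → Positive. (weight=10, color=red, shape=triangle) → color is red, weight = 10 → Negative. (weight=12, color=yellow, shape=star) → color is yellow, weight = 12 → Negative.

Positive, Negative, Negative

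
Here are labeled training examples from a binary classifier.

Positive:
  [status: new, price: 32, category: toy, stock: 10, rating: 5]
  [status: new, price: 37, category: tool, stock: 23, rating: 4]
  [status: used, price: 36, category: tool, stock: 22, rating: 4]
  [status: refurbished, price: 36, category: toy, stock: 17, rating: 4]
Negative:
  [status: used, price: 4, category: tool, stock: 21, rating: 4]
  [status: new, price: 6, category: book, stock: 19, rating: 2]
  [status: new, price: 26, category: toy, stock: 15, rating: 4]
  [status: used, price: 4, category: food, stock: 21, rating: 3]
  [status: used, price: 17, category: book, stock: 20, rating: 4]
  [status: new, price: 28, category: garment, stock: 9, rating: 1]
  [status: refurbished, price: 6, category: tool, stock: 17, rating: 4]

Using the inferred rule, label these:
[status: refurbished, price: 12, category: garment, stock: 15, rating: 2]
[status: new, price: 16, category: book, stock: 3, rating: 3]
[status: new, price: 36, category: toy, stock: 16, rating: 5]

A rule that fits every label: price ≥ 32 — true of each 'Positive' example, false of each 'Negative' one.
[status: refurbished, price: 12, category: garment, stock: 15, rating: 2] — price = 12, hence Negative. [status: new, price: 16, category: book, stock: 3, rating: 3] — price = 16, hence Negative. [status: new, price: 36, category: toy, stock: 16, rating: 5] — price = 36, hence Positive.

Negative, Negative, Positive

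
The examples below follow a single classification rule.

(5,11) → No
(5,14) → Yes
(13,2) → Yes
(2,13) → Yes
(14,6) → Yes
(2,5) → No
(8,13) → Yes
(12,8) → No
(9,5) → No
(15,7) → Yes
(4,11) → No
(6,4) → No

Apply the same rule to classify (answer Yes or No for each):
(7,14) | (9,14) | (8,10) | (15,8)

Yes, Yes, No, Yes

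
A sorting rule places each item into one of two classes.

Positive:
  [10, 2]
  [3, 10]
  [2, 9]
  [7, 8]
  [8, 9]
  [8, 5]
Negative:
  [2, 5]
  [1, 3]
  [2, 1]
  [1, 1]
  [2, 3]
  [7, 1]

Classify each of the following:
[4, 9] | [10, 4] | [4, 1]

Positive, Positive, Negative

Rule: sum ≥ 11. This holds for each 'Positive' example and fails for each 'Negative' one.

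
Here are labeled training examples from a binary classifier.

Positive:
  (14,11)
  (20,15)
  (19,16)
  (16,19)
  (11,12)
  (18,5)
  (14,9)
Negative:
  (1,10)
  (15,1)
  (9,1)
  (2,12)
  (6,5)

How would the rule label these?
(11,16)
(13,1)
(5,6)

Positive, Negative, Negative

A rule that fits every label: sum ≥ 23 — true of each 'Positive' example, false of each 'Negative' one.
Positive: (11,16), since 11+16 = 27.
Negative: (13,1), since 13+1 = 14.
Negative: (5,6), since 5+6 = 11.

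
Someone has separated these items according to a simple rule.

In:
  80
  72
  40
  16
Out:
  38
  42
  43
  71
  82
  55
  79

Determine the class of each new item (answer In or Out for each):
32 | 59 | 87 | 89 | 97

Rule: multiple of 4. This holds for each 'In' example and fails for each 'Out' one.
32 — 32 = 4·8, hence In. 59 — 59 = 4·14 + 3, hence Out. 87 — 87 = 4·21 + 3, hence Out. 89 — 89 = 4·22 + 1, hence Out. 97 — 97 = 4·24 + 1, hence Out.

In, Out, Out, Out, Out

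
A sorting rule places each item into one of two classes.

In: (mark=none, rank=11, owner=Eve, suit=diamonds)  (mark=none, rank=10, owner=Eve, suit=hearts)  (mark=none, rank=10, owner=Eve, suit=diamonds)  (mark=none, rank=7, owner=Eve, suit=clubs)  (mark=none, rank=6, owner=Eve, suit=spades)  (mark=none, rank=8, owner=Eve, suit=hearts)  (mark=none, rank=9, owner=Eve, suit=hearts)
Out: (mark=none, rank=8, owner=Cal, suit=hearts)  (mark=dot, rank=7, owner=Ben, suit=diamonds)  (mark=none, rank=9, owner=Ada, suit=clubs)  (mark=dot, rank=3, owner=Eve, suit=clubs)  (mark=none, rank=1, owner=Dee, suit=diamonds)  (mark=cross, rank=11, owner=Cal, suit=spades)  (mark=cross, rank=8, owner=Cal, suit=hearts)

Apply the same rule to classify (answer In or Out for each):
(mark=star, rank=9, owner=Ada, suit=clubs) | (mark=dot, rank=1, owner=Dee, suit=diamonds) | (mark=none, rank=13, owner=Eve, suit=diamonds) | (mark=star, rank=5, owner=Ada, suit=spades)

The simplest hypothesis consistent with all the labels is: owner is Eve AND mark is none.
Out: (mark=star, rank=9, owner=Ada, suit=clubs), since owner is Ada, mark is star. Out: (mark=dot, rank=1, owner=Dee, suit=diamonds), since owner is Dee, mark is dot. In: (mark=none, rank=13, owner=Eve, suit=diamonds), since owner is Eve, mark is none. Out: (mark=star, rank=5, owner=Ada, suit=spades), since owner is Ada, mark is star.

Out, Out, In, Out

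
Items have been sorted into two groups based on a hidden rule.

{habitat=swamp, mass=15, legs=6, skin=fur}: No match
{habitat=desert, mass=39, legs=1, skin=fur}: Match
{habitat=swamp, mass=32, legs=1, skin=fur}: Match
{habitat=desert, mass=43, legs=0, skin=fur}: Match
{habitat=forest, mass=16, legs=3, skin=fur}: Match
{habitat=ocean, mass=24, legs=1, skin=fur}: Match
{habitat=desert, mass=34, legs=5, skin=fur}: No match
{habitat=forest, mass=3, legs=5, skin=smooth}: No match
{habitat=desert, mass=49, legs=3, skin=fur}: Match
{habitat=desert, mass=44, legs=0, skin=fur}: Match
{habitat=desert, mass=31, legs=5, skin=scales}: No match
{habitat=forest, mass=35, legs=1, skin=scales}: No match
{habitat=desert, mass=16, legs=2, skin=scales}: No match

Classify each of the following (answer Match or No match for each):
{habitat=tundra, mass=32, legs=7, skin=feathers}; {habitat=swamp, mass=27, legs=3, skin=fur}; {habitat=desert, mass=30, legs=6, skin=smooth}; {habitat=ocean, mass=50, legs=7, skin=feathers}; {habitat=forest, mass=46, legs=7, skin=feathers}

The distinguishing property — skin is fur AND legs ≤ 3 — holds for all the 'Match' cases and none of the 'No match' cases.

No match, Match, No match, No match, No match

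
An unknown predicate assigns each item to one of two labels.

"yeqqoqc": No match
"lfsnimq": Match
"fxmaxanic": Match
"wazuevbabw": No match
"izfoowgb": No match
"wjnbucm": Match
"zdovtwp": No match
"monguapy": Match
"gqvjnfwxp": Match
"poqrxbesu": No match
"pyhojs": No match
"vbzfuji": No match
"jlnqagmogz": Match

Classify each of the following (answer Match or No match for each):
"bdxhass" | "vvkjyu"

No match, No match

The distinguishing property — contains 'n' — holds for all the 'Match' cases and none of the 'No match' cases.
"bdxhass" → no 'n' → No match. "vvkjyu" → no 'n' → No match.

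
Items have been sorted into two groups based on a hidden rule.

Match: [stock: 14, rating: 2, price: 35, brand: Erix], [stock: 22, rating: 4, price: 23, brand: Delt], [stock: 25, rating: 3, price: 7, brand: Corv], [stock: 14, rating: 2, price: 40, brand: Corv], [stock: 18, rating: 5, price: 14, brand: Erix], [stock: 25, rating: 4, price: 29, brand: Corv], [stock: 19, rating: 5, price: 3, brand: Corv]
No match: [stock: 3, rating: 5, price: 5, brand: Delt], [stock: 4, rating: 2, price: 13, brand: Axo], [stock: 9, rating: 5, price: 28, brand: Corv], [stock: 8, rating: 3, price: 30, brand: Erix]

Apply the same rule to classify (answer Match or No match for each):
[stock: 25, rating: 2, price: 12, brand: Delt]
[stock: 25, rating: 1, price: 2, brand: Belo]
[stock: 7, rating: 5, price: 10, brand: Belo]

Match, Match, No match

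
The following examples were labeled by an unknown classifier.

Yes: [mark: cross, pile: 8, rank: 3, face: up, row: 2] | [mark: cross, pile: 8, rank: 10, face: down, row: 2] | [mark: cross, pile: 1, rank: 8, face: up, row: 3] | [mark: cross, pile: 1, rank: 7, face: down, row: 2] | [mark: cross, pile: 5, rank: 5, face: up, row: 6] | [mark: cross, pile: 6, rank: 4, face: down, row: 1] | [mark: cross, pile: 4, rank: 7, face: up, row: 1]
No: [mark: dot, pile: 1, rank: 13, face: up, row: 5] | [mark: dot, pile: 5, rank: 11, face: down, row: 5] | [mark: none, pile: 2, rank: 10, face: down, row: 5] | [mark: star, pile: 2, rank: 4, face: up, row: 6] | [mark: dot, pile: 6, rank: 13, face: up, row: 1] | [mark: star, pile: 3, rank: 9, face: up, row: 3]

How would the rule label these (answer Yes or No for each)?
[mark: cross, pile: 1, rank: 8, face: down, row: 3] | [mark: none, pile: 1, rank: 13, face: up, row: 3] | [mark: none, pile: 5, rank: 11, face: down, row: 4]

Checking candidate rules against both groups, what survives is: mark is cross.
Yes: [mark: cross, pile: 1, rank: 8, face: down, row: 3], since mark is cross.
No: [mark: none, pile: 1, rank: 13, face: up, row: 3], since mark is none.
No: [mark: none, pile: 5, rank: 11, face: down, row: 4], since mark is none.

Yes, No, No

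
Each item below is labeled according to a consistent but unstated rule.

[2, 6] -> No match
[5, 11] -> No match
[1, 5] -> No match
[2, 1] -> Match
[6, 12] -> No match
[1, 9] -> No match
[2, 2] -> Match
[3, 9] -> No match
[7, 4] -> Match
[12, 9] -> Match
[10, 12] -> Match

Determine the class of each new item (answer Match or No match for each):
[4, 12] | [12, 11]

No match, Match

A rule that fits every label: |first − second| ≤ 3 — true of each 'Match' example, false of each 'No match' one.
[4, 12]: No match (|4−12| = 8).
[12, 11]: Match (|12−11| = 1).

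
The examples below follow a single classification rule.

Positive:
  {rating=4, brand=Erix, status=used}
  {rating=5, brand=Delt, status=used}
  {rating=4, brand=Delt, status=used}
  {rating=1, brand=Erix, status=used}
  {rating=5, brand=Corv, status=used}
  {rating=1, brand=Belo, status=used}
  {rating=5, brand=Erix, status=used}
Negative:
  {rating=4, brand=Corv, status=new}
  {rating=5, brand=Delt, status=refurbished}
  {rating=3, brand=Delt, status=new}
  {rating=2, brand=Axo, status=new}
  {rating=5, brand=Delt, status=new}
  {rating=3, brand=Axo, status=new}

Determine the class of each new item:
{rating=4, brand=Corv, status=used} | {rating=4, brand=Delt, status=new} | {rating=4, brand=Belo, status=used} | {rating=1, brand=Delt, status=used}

Checking candidate rules against both groups, what survives is: status is used.
{rating=4, brand=Corv, status=used}: Positive (status is used). {rating=4, brand=Delt, status=new}: Negative (status is new). {rating=4, brand=Belo, status=used}: Positive (status is used). {rating=1, brand=Delt, status=used}: Positive (status is used).

Positive, Negative, Positive, Positive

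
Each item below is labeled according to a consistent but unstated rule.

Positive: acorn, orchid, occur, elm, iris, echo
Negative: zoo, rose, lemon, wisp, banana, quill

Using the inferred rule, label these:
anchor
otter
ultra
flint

Positive, Positive, Positive, Negative

The common property of the 'Positive' items is: starts with a vowel. No 'Negative' item has it.
anchor → starts with 'a' → Positive. otter → starts with 'o' → Positive. ultra → starts with 'u' → Positive. flint → starts with 'f' → Negative.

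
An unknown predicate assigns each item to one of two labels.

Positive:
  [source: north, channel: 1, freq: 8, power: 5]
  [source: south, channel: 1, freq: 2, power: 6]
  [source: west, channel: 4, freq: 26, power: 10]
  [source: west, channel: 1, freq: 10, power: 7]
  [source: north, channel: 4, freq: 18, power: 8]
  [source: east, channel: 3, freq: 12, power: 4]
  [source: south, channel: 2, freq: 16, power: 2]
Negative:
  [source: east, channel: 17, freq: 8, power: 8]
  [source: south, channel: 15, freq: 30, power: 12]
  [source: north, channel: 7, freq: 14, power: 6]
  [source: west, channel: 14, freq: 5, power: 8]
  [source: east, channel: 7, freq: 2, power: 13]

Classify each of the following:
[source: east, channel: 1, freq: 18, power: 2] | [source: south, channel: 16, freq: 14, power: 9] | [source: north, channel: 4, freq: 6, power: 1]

One predicate separates the groups cleanly: channel ≤ 4.

Positive, Negative, Positive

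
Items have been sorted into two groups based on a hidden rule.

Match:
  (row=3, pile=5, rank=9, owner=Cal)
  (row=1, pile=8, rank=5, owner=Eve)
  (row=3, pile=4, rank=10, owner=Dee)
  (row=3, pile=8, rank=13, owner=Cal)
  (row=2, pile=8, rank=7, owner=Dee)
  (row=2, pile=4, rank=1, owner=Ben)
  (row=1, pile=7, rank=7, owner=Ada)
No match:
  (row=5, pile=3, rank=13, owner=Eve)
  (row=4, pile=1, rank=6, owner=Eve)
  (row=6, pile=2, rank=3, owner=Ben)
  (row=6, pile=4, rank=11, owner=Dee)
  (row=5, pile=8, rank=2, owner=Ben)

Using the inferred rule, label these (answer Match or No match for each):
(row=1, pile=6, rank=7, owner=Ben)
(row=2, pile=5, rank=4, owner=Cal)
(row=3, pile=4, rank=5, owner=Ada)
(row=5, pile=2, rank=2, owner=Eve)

The distinguishing property — row ≤ 3 — holds for all the 'Match' cases and none of the 'No match' cases.
(row=1, pile=6, rank=7, owner=Ben): Match (row = 1).
(row=2, pile=5, rank=4, owner=Cal): Match (row = 2).
(row=3, pile=4, rank=5, owner=Ada): Match (row = 3).
(row=5, pile=2, rank=2, owner=Eve): No match (row = 5).

Match, Match, Match, No match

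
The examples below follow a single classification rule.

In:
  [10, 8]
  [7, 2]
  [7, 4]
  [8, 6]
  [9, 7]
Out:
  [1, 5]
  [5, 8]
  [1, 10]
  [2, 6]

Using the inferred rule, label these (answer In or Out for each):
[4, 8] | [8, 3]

The pattern is that an item is 'In' exactly when: first > second.

Out, In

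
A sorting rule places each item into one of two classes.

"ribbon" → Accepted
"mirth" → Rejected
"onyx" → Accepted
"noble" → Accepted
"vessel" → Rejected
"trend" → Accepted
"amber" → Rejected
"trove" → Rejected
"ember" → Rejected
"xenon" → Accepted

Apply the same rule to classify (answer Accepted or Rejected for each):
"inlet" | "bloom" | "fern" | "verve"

The simplest hypothesis consistent with all the labels is: contains 'n'.
"inlet" — has 'n', hence Accepted. "bloom" — no 'n', hence Rejected. "fern" — has 'n', hence Accepted. "verve" — no 'n', hence Rejected.

Accepted, Rejected, Accepted, Rejected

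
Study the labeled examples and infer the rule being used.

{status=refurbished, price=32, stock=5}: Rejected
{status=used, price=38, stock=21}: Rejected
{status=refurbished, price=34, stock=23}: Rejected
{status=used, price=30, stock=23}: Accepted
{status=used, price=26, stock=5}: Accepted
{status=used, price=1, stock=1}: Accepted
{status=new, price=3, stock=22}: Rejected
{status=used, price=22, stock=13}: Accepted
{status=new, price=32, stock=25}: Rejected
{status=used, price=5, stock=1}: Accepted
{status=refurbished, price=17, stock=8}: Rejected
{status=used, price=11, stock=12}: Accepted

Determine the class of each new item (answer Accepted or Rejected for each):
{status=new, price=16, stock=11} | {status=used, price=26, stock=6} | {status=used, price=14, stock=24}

Rejected, Accepted, Accepted

'Accepted' ⟺ status is used AND price ≤ 30.
{status=new, price=16, stock=11}: status is new, price = 16 — doesn't qualify, so Rejected.
{status=used, price=26, stock=6}: status is used, price = 26 — checks out, so Accepted.
{status=used, price=14, stock=24}: status is used, price = 14 — checks out, so Accepted.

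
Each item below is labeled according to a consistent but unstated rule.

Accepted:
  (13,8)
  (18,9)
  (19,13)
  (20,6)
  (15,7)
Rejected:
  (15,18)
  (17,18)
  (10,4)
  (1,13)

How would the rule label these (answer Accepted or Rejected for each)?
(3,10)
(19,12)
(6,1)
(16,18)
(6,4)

Rejected, Accepted, Rejected, Rejected, Rejected

Every 'Accepted' example satisfies: first > second AND sum ≥ 21. None of the 'Rejected' examples do.
(3,10): 3 < 10, 3+10 = 13 — doesn't match, so Rejected. (19,12): 19 > 12, 19+12 = 31 — passes, so Accepted. (6,1): 6 > 1, 6+1 = 7 — doesn't match, so Rejected. (16,18): 16 < 18, 16+18 = 34 — doesn't match, so Rejected. (6,4): 6 > 4, 6+4 = 10 — doesn't match, so Rejected.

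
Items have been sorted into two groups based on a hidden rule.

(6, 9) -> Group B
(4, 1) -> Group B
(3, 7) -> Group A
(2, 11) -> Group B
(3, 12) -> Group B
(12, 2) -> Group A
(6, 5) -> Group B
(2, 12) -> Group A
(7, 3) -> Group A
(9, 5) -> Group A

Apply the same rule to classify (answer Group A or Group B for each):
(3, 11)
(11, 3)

Checking candidate rules against both groups, what survives is: sum is even.
(3, 11) → 3+11 = 14 → Group A. (11, 3) → 11+3 = 14 → Group A.

Group A, Group A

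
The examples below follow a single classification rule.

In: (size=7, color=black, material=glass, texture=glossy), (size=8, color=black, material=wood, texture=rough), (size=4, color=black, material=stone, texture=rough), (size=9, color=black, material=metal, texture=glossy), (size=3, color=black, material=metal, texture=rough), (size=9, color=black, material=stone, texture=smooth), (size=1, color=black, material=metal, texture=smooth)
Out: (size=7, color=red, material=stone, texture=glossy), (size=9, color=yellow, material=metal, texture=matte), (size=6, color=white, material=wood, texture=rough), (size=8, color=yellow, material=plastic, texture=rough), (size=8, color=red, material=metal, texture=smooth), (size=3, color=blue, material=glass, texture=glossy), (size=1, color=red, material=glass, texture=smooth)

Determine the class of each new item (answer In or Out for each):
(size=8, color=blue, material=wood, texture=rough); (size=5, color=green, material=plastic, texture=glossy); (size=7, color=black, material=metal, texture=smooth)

Out, Out, In

The classifier is using: color is black.
(size=8, color=blue, material=wood, texture=rough): color is blue, fails the rule → Out.
(size=5, color=green, material=plastic, texture=glossy): color is green, fails the rule → Out.
(size=7, color=black, material=metal, texture=smooth): color is black, meets the rule → In.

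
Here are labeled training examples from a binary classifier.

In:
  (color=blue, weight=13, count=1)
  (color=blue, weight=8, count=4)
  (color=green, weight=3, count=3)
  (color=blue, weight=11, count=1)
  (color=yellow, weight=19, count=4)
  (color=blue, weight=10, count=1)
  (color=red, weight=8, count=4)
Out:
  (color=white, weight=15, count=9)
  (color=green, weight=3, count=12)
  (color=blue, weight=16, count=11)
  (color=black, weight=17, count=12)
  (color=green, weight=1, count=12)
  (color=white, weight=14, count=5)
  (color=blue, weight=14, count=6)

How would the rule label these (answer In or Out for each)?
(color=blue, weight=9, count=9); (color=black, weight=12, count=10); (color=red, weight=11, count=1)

All 'In' examples share one property — count ≤ 4 — and every 'Out' example lacks it.
(color=blue, weight=9, count=9): count = 9, lacks this property → Out. (color=black, weight=12, count=10): count = 10, lacks this property → Out. (color=red, weight=11, count=1): count = 1, matches → In.

Out, Out, In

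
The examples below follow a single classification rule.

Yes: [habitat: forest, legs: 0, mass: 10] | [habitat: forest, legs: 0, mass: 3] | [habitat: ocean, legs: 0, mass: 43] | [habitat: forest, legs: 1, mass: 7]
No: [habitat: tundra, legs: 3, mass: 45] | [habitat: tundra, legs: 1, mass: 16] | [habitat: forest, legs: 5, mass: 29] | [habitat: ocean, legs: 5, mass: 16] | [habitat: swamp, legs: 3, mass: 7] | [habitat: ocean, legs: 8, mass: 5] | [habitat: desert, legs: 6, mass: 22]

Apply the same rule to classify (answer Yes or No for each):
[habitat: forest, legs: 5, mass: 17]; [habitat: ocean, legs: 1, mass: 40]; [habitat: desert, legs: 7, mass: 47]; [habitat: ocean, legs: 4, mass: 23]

All 'Yes' examples share one property — mass ≠ 16 AND legs ≤ 1 — and every 'No' example lacks it.
[habitat: forest, legs: 5, mass: 17] — mass = 17, legs = 5, hence No.
[habitat: ocean, legs: 1, mass: 40] — mass = 40, legs = 1, hence Yes.
[habitat: desert, legs: 7, mass: 47] — mass = 47, legs = 7, hence No.
[habitat: ocean, legs: 4, mass: 23] — mass = 23, legs = 4, hence No.

No, Yes, No, No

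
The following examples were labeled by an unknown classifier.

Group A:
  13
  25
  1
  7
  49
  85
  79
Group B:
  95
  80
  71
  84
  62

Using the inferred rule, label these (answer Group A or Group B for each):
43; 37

Group A, Group A

A rule that fits every label: ≡ 1 (mod 3) — true of each 'Group A' example, false of each 'Group B' one.
43 → 43 mod 3 = 1 → Group A. 37 → 37 mod 3 = 1 → Group A.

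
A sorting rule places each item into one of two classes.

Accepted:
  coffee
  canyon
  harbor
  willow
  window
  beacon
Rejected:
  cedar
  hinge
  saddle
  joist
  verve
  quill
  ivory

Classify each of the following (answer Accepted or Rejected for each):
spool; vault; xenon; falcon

'Accepted' ⟺ even length AND contains 'o'.
spool: length 5, has 'o', lacks this property → Rejected. vault: length 5, no 'o', lacks this property → Rejected. xenon: length 5, has 'o', lacks this property → Rejected. falcon: length 6, has 'o', matches → Accepted.

Rejected, Rejected, Rejected, Accepted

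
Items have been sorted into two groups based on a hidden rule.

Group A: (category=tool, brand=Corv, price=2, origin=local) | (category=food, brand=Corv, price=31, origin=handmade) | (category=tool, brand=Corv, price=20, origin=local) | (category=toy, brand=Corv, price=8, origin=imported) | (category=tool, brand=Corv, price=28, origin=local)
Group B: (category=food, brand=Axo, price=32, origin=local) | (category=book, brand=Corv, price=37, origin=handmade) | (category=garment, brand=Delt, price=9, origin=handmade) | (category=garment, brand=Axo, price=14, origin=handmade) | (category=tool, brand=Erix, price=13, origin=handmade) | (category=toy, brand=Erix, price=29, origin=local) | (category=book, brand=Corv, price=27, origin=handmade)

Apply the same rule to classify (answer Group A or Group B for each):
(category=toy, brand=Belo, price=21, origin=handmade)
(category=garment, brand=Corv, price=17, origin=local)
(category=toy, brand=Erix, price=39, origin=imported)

'Group A' ⟺ category is not book AND brand is Corv.

Group B, Group A, Group B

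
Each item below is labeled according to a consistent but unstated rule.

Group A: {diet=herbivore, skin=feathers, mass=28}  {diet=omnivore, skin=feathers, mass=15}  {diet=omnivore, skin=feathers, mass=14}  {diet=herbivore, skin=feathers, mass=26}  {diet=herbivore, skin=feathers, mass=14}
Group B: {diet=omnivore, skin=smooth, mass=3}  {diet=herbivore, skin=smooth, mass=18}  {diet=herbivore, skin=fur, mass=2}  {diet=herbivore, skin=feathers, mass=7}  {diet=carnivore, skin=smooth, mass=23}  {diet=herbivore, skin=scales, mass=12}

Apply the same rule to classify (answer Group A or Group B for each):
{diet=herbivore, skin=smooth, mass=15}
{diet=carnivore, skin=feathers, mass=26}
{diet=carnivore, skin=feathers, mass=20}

Group B, Group A, Group A

The simplest hypothesis consistent with all the labels is: skin is feathers AND mass ≥ 12.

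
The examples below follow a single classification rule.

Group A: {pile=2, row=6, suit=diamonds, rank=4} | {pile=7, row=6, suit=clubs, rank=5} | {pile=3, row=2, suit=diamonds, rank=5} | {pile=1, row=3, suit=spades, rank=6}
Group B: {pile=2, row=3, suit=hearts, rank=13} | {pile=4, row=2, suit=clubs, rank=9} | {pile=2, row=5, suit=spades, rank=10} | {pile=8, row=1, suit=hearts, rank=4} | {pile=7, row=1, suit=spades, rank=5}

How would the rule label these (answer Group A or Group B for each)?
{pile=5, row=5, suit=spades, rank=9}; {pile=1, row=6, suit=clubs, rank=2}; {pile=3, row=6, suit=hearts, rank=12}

Group B, Group A, Group B

The classifier is using: row ≥ 2 AND rank ≤ 6.
{pile=5, row=5, suit=spades, rank=9} — row = 5, rank = 9, hence Group B.
{pile=1, row=6, suit=clubs, rank=2} — row = 6, rank = 2, hence Group A.
{pile=3, row=6, suit=hearts, rank=12} — row = 6, rank = 12, hence Group B.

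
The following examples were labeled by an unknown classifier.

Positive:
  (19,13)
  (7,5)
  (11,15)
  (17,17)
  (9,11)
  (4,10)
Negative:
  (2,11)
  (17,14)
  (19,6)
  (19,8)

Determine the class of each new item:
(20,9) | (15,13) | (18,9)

Negative, Positive, Negative

The distinguishing property — sum is even — holds for all the 'Positive' cases and none of the 'Negative' cases.
(20,9): Negative (20+9 = 29).
(15,13): Positive (15+13 = 28).
(18,9): Negative (18+9 = 27).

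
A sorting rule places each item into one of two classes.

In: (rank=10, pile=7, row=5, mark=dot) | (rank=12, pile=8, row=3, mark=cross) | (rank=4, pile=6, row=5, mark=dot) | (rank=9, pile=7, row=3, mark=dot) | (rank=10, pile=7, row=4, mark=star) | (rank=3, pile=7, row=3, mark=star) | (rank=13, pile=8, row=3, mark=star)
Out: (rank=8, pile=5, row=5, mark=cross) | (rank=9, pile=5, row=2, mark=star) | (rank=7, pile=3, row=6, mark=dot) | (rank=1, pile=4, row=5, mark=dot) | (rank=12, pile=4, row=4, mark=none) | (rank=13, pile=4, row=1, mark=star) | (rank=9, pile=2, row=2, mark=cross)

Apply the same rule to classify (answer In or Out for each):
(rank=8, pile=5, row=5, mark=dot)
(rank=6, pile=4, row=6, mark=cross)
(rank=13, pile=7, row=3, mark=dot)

Out, Out, In

One predicate separates the groups cleanly: pile ≥ 6.
(rank=8, pile=5, row=5, mark=dot) — pile = 5, hence Out.
(rank=6, pile=4, row=6, mark=cross) — pile = 4, hence Out.
(rank=13, pile=7, row=3, mark=dot) — pile = 7, hence In.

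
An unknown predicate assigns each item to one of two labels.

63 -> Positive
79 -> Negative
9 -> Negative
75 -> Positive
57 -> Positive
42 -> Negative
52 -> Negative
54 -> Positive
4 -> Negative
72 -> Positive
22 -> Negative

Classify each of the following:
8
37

The pattern is that an item is 'Positive' exactly when: multiple of 3 AND at least 52.
8 — 8 = 3·2 + 2, 8 < 52, hence Negative.
37 — 37 = 3·12 + 1, 37 < 52, hence Negative.

Negative, Negative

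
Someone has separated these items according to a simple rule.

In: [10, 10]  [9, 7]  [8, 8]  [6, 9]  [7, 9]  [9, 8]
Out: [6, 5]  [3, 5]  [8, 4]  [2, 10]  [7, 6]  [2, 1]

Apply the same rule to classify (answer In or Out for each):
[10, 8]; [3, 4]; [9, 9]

In, Out, In

The common property of the 'In' items is: sum ≥ 15. No 'Out' item has it.
[10, 8]: 10+8 = 18, has this property → In. [3, 4]: 3+4 = 7, fails the rule → Out. [9, 9]: 9+9 = 18, has this property → In.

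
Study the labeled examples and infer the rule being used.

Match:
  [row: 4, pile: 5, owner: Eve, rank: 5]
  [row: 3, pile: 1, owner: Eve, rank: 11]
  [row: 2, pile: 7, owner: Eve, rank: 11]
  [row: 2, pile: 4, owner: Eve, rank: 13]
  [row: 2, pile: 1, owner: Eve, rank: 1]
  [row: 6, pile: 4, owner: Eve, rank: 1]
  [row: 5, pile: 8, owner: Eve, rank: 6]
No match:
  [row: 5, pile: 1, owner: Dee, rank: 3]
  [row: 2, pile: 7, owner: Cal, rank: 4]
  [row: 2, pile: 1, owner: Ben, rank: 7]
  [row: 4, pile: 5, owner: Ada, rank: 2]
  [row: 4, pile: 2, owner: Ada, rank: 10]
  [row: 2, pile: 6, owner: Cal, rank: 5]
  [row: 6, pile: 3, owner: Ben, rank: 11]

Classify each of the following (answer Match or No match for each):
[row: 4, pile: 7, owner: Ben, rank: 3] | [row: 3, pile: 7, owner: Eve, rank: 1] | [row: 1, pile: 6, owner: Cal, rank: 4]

No match, Match, No match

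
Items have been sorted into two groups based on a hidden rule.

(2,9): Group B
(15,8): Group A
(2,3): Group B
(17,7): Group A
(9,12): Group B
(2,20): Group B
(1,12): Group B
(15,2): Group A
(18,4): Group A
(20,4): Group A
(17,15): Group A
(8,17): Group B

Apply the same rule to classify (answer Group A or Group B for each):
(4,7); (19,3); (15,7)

Group B, Group A, Group A

'Group A' ⟺ first > second.
(4,7) — 4 < 7, hence Group B. (19,3) — 19 > 3, hence Group A. (15,7) — 15 > 7, hence Group A.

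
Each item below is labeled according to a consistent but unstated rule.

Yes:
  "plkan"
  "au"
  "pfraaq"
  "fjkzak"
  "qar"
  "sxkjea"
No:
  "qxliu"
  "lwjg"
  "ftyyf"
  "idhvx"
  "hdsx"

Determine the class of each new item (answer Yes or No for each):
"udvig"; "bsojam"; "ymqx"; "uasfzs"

No, Yes, No, Yes

Checking candidate rules against both groups, what survives is: contains 'a'.
"udvig": no 'a' — does not fit, so No.
"bsojam": has 'a' — fits, so Yes.
"ymqx": no 'a' — does not fit, so No.
"uasfzs": has 'a' — fits, so Yes.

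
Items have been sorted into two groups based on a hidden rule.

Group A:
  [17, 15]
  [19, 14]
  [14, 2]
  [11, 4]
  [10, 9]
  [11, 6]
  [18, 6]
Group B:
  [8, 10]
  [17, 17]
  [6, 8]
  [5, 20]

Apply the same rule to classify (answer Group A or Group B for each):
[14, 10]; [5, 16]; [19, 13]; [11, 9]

'Group A' ⟺ first > second.
[14, 10]: Group A (14 > 10). [5, 16]: Group B (5 < 16). [19, 13]: Group A (19 > 13). [11, 9]: Group A (11 > 9).

Group A, Group B, Group A, Group A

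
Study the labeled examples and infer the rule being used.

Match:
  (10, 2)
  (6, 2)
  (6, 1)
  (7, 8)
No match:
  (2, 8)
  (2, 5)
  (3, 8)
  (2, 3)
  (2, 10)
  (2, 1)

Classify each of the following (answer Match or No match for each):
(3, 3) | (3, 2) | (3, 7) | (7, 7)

No match, No match, No match, Match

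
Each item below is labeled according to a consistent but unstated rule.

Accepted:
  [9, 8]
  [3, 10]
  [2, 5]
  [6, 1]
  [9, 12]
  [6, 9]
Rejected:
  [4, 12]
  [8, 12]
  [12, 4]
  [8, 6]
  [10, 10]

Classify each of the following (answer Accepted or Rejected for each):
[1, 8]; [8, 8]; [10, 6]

The pattern is that an item is 'Accepted' exactly when: sum is odd.
[1, 8]: 1+8 = 9, passes → Accepted.
[8, 8]: 8+8 = 16, lacks this property → Rejected.
[10, 6]: 10+6 = 16, lacks this property → Rejected.

Accepted, Rejected, Rejected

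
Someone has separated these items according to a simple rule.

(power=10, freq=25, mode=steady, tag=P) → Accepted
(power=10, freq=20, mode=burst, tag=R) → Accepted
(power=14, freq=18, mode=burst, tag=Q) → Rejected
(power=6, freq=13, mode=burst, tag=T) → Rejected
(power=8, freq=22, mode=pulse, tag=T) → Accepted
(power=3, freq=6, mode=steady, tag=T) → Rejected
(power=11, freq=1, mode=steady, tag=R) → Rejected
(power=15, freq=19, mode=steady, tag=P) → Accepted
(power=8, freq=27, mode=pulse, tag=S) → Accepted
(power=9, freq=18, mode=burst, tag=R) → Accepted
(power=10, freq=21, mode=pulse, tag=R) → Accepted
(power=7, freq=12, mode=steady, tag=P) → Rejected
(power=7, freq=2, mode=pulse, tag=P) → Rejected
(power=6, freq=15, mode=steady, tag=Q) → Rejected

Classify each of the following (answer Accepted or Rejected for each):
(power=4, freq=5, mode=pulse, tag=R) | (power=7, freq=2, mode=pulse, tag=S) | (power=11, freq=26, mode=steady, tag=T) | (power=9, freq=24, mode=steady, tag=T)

Rejected, Rejected, Accepted, Accepted

A rule that fits every label: power = 9 OR freq ≥ 19 — true of each 'Accepted' example, false of each 'Rejected' one.
(power=4, freq=5, mode=pulse, tag=R) → power = 4, freq = 5 → Rejected. (power=7, freq=2, mode=pulse, tag=S) → power = 7, freq = 2 → Rejected. (power=11, freq=26, mode=steady, tag=T) → power = 11, freq = 26 → Accepted. (power=9, freq=24, mode=steady, tag=T) → power = 9, freq = 24 → Accepted.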